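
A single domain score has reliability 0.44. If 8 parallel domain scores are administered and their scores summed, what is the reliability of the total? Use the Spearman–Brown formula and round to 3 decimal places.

ρ_k = kρ / (1 + (k−1)ρ) = 8·0.44 / (1 + 7·0.44) = 3.520 / 4.080 = 0.863.

0.863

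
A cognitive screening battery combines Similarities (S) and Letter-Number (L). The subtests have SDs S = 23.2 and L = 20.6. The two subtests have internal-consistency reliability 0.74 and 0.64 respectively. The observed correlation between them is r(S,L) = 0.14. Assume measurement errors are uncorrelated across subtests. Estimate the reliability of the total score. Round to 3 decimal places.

0.733

Var(S+L) = 23.2² + 20.6² + 2·[23.2·20.6·0.14] = 962.6 + 133.818 = 1096.42.
Under uncorrelated errors the observed covariances equal the true-score covariances, so only the own-variance terms attenuate.
True-score variance = [23.2²·0.74 + 20.6²·0.64] + 133.818 = 669.888 + 133.818 = 803.706.
Reliability = 803.706 / 1096.42 = 0.733.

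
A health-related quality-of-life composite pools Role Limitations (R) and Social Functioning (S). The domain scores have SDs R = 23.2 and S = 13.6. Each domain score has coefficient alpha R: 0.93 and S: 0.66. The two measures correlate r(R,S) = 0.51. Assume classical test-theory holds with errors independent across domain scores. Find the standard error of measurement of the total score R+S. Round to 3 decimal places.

10.028

Var(total) = 723.2 + 321.83 = 1045.03.
True-score variance = 622.637 + 321.83 = 944.467, so reliability = 0.9038.
Error variance = 1045.03 − 944.467 = 100.563; SEM = √100.563 = 10.028.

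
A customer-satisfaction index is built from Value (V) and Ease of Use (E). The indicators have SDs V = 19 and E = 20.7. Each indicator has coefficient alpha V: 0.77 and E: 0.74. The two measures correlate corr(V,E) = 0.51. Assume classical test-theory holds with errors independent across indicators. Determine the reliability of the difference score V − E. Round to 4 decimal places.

Var(V−E) = 19² + 20.7² − 2·19·20.7·0.51 = 789.49 − 401.166 = 388.324.
Under uncorrelated errors the observed covariances equal the true-score covariances, so only the own-variance terms attenuate.
True-score variance = [19²·0.77 + 20.7²·0.74] − 401.166 = 595.053 − 401.166 = 193.887.
Reliability = 193.887 / 388.324 = 0.4993.

0.4993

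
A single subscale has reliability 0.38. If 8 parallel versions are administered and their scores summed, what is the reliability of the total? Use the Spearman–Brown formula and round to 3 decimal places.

0.831

ρ_k = kρ / (1 + (k−1)ρ) = 8·0.38 / (1 + 7·0.38) = 3.040 / 3.660 = 0.831.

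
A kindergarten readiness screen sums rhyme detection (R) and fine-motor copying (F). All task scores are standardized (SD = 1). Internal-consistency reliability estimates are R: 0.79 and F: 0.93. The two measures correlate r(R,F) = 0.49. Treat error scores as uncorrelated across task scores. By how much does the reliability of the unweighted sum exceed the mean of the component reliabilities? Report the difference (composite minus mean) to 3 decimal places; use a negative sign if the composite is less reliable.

0.046

Var(sum) = 2 + 0.98 = 2.98; true-score variance = 1.72 + 0.98 = 2.7; composite reliability = 0.9060.
Mean component reliability = 0.8600.
Difference = 0.9060 − 0.8600 = 0.046.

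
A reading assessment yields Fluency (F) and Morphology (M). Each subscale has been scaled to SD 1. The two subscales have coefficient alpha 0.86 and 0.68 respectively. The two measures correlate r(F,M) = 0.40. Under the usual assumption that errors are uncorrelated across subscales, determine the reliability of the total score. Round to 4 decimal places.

0.8357

Var(F+M) = 2 + 2·[0.40] = 2 + 0.8 = 2.8.
Under uncorrelated errors the observed covariances equal the true-score covariances, so only the own-variance terms attenuate.
True-score variance = [0.86 + 0.68] + 0.8 = 1.54 + 0.8 = 2.34.
Reliability = 2.34 / 2.8 = 0.8357.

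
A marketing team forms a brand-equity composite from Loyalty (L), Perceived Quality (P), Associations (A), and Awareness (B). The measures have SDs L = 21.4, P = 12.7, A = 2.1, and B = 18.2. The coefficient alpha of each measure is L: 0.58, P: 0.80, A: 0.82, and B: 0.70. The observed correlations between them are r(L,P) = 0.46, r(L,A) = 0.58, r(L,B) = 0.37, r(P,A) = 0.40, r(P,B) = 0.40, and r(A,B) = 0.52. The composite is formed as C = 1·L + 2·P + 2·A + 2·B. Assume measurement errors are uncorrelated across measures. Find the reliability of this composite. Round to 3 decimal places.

0.843

Var(C) = 21.4² + 2²·12.7² + 2²·2.1² + 2²·18.2² + 2·[2·21.4·12.7·0.46 + 2·21.4·2.1·0.58 + 2·21.4·18.2·0.37 + 4·12.7·2.1·0.40 + 4·12.7·18.2·0.40 + 4·2.1·18.2·0.52] = 2445.72 + 2164.75 = 4610.47.
With uncorrelated errors the cross-covariances are all true-score covariance, so they carry over unchanged; only the diagonal terms shrink to ρᵢσᵢ².
True-score variance = [21.4²·0.58 + 2²·12.7²·0.80 + 2²·2.1²·0.82 + 2²·18.2²·0.70] + 2164.75 = 1723.68 + 2164.75 = 3888.44.
Reliability = 3888.44 / 4610.47 = 0.843.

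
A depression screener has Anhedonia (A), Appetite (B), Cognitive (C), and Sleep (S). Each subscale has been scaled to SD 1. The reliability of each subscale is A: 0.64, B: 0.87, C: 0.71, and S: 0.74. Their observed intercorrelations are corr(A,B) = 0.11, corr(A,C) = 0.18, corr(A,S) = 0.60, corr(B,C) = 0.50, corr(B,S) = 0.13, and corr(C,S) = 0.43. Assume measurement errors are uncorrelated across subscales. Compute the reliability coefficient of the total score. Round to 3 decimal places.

Var(A+B+C+S) = 4 + 2·[0.11 + 0.18 + 0.60 + 0.50 + 0.13 + 0.43] = 4 + 3.9 = 7.9.
With uncorrelated errors the cross-covariances are all true-score covariance, so they carry over unchanged; only the diagonal terms shrink to ρᵢσᵢ².
True-score variance = [0.64 + 0.87 + 0.71 + 0.74] + 3.9 = 2.96 + 3.9 = 6.86.
Reliability = 6.86 / 7.9 = 0.868.

0.868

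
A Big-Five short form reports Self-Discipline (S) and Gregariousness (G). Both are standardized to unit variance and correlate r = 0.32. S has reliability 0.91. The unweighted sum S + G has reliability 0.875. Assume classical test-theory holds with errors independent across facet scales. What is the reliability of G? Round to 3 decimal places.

Var(S+G) = 2 + 2·0.32 = 2.640.
True-score variance = ρ_S + ρ_G + 2·0.32, so 0.875 = (0.91 + ρ_G + 0.64) / 2.640.
ρ_G = 0.875·2.640 − 0.91 − 0.64 = 0.760.

0.760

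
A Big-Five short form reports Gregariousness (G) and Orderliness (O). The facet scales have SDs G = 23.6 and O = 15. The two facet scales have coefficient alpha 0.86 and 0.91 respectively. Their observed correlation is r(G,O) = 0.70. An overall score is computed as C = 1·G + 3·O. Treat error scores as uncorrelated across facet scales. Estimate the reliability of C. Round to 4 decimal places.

0.9360

Var(C) = 23.6² + 3²·15² + 2·[3·23.6·15·0.70] = 2581.96 + 1486.8 = 4068.76.
Under uncorrelated errors the observed covariances equal the true-score covariances, so only the own-variance terms attenuate.
True-score variance = [23.6²·0.86 + 3²·15²·0.91] + 1486.8 = 2321.74 + 1486.8 = 3808.54.
Reliability = 3808.54 / 4068.76 = 0.9360.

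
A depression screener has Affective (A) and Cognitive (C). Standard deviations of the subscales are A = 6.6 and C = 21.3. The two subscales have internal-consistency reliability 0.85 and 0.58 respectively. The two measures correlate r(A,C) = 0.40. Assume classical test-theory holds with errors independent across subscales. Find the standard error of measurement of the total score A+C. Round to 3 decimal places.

Var(total) = 497.25 + 112.464 = 609.714.
True-score variance = 300.166 + 112.464 = 412.63, so reliability = 0.6768.
Error variance = 609.714 − 412.63 = 197.084; SEM = √197.084 = 14.039.

14.039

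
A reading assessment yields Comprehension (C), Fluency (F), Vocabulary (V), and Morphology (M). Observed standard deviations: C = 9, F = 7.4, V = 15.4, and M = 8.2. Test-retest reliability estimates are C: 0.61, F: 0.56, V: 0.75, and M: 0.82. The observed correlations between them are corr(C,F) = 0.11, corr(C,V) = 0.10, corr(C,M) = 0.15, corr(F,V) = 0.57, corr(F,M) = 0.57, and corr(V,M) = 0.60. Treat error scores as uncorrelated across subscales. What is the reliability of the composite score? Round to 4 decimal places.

0.8514

Var(C+F+V+M) = 9² + 7.4² + 15.4² + 8.2² + 2·[9·7.4·0.11 + 9·15.4·0.10 + 9·8.2·0.15 + 7.4·15.4·0.57 + 7.4·8.2·0.57 + 15.4·8.2·0.60] = 440.16 + 415.138 = 855.298.
With uncorrelated errors the cross-covariances are all true-score covariance, so they carry over unchanged; only the diagonal terms shrink to ρᵢσᵢ².
True-score variance = [9²·0.61 + 7.4²·0.56 + 15.4²·0.75 + 8.2²·0.82] + 415.138 = 313.082 + 415.138 = 728.22.
Reliability = 728.22 / 855.298 = 0.8514.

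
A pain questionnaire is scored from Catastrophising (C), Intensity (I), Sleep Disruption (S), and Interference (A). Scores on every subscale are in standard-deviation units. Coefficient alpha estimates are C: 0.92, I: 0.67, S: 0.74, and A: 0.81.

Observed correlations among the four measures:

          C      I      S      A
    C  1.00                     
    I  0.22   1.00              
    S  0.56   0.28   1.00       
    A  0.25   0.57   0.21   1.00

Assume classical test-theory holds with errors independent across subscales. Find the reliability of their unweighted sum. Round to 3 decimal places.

Var(C+I+S+A) = 4 + 2·[0.22 + 0.56 + 0.25 + 0.28 + 0.57 + 0.21] = 4 + 4.18 = 8.18.
With uncorrelated errors the cross-covariances are all true-score covariance, so they carry over unchanged; only the diagonal terms shrink to ρᵢσᵢ².
True-score variance = [0.92 + 0.67 + 0.74 + 0.81] + 4.18 = 3.14 + 4.18 = 7.32.
Reliability = 7.32 / 8.18 = 0.895.

0.895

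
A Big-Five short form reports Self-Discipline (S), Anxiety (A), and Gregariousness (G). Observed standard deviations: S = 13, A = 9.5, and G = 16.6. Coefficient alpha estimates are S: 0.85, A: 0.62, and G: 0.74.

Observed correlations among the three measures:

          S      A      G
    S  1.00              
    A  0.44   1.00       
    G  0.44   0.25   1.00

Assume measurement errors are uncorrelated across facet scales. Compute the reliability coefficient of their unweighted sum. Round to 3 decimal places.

0.856

Var(S+A+G) = 13² + 9.5² + 16.6² + 2·[13·9.5·0.44 + 13·16.6·0.44 + 9.5·16.6·0.25] = 534.81 + 377.434 = 912.244.
Under uncorrelated errors the observed covariances equal the true-score covariances, so only the own-variance terms attenuate.
True-score variance = [13²·0.85 + 9.5²·0.62 + 16.6²·0.74] + 377.434 = 403.519 + 377.434 = 780.953.
Reliability = 780.953 / 912.244 = 0.856.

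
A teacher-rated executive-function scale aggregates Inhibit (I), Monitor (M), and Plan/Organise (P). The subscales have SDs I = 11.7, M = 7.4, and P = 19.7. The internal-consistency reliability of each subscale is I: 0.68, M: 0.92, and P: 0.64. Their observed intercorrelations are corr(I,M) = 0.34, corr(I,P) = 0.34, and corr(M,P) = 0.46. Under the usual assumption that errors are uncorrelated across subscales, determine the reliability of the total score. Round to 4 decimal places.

0.7978

Var(I+M+P) = 11.7² + 7.4² + 19.7² + 2·[11.7·7.4·0.34 + 11.7·19.7·0.34 + 7.4·19.7·0.46] = 579.74 + 349.725 = 929.465.
Under uncorrelated errors the observed covariances equal the true-score covariances, so only the own-variance terms attenuate.
True-score variance = [11.7²·0.68 + 7.4²·0.92 + 19.7²·0.64] + 349.725 = 391.842 + 349.725 = 741.567.
Reliability = 741.567 / 929.465 = 0.7978.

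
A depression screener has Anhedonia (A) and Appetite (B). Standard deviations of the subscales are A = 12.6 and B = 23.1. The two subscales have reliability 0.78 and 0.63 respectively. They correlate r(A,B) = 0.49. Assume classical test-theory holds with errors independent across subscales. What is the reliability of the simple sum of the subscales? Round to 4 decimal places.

Var(A+B) = 12.6² + 23.1² + 2·[12.6·23.1·0.49] = 692.37 + 285.239 = 977.609.
Because errors are independent across components, Cov(Tᵢ,Tⱼ) = Cov(Xᵢ,Xⱼ); the off-diagonal part of the true-score variance is the same as above.
True-score variance = [12.6²·0.78 + 23.1²·0.63] + 285.239 = 460.007 + 285.239 = 745.246.
Reliability = 745.246 / 977.609 = 0.7623.

0.7623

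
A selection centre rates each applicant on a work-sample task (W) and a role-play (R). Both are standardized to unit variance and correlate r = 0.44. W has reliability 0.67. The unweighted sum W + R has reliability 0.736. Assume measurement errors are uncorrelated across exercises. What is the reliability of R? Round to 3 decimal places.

Var(W+R) = 2 + 2·0.44 = 2.880.
True-score variance = ρ_W + ρ_R + 2·0.44, so 0.736 = (0.67 + ρ_R + 0.88) / 2.880.
ρ_R = 0.736·2.880 − 0.67 − 0.88 = 0.570.

0.570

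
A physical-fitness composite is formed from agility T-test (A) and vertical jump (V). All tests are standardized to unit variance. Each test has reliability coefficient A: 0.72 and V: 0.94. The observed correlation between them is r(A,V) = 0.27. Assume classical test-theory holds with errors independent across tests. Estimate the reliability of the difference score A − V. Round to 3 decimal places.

Var(A−V) = 1 + 1 − 2·0.27 = 2 − 0.54 = 1.46.
Because errors are independent across components, Cov(Tᵢ,Tⱼ) = Cov(Xᵢ,Xⱼ); the off-diagonal part of the true-score variance is the same as above.
True-score variance = [0.72 + 0.94] − 0.54 = 1.66 − 0.54 = 1.12.
Reliability = 1.12 / 1.46 = 0.767.

0.767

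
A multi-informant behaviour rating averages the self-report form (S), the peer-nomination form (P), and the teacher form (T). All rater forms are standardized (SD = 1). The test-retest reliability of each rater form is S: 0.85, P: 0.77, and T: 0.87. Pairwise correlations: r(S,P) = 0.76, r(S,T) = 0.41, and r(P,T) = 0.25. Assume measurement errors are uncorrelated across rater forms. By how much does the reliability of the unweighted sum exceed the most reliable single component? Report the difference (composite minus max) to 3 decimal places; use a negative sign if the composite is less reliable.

0.043

Var(sum) = 3 + 2.84 = 5.84; true-score variance = 2.49 + 2.84 = 5.33; composite reliability = 0.9127.
Max component reliability = 0.8700.
Difference = 0.9127 − 0.8700 = 0.043.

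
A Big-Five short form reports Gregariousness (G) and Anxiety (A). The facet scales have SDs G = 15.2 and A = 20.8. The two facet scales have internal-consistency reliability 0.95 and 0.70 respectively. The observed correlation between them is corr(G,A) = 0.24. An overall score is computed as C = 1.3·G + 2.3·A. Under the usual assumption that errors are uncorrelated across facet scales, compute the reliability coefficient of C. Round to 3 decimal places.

Var(C) = 1.3²·15.2² + 2.3²·20.8² + 2·[2.99·15.2·20.8·0.24] = 2679.12 + 453.753 = 3132.88.
With uncorrelated errors the cross-covariances are all true-score covariance, so they carry over unchanged; only the diagonal terms shrink to ρᵢσᵢ².
True-score variance = [1.3²·15.2²·0.95 + 2.3²·20.8²·0.70] + 453.753 = 1973 + 453.753 = 2426.75.
Reliability = 2426.75 / 3132.88 = 0.775.

0.775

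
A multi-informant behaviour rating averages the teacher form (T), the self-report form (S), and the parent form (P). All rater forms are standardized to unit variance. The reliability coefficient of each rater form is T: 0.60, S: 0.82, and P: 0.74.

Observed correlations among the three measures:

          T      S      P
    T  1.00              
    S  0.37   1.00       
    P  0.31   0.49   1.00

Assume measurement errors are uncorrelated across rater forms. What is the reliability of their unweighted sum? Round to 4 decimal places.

0.8427

Var(T+S+P) = 3 + 2·[0.37 + 0.31 + 0.49] = 3 + 2.34 = 5.34.
Because errors are independent across components, Cov(Tᵢ,Tⱼ) = Cov(Xᵢ,Xⱼ); the off-diagonal part of the true-score variance is the same as above.
True-score variance = [0.60 + 0.82 + 0.74] + 2.34 = 2.16 + 2.34 = 4.5.
Reliability = 4.5 / 5.34 = 0.8427.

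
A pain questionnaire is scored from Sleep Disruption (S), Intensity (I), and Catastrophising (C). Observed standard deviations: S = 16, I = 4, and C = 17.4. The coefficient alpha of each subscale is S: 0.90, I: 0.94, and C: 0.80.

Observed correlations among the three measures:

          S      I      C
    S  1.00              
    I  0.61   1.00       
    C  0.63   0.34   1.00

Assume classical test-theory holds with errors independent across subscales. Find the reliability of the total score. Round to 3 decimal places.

Var(S+I+C) = 16² + 4² + 17.4² + 2·[16·4·0.61 + 16·17.4·0.63 + 4·17.4·0.34] = 574.76 + 476.192 = 1050.95.
Because errors are independent across components, Cov(Tᵢ,Tⱼ) = Cov(Xᵢ,Xⱼ); the off-diagonal part of the true-score variance is the same as above.
True-score variance = [16²·0.90 + 4²·0.94 + 17.4²·0.80] + 476.192 = 487.648 + 476.192 = 963.84.
Reliability = 963.84 / 1050.95 = 0.917.

0.917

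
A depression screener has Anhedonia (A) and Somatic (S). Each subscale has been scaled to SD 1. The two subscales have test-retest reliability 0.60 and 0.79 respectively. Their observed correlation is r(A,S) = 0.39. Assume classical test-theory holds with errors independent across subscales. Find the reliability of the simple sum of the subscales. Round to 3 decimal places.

0.781

Var(A+S) = 2 + 2·[0.39] = 2 + 0.78 = 2.78.
Because errors are independent across components, Cov(Tᵢ,Tⱼ) = Cov(Xᵢ,Xⱼ); the off-diagonal part of the true-score variance is the same as above.
True-score variance = [0.60 + 0.79] + 0.78 = 1.39 + 0.78 = 2.17.
Reliability = 2.17 / 2.78 = 0.781.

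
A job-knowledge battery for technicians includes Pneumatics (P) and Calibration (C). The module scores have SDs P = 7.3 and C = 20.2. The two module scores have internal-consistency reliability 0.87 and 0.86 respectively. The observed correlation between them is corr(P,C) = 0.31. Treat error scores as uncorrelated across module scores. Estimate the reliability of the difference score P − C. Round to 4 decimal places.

0.8268

Var(P−C) = 7.3² + 20.2² − 2·7.3·20.2·0.31 = 461.33 − 91.4252 = 369.905.
With uncorrelated errors the cross-covariances are all true-score covariance, so they carry over unchanged; only the diagonal terms shrink to ρᵢσᵢ².
True-score variance = [7.3²·0.87 + 20.2²·0.86] − 91.4252 = 397.277 − 91.4252 = 305.851.
Reliability = 305.851 / 369.905 = 0.8268.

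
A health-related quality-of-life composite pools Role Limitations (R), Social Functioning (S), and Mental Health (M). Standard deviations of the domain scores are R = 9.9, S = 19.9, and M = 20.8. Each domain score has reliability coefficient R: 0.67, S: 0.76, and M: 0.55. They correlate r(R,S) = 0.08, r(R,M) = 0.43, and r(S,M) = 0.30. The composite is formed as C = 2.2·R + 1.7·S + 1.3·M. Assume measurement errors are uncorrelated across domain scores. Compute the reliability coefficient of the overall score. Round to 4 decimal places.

Var(C) = 2.2²·9.9² + 1.7²·19.9² + 1.3²·20.8² + 2·[3.74·9.9·19.9·0.08 + 2.86·9.9·20.8·0.43 + 2.21·19.9·20.8·0.30] = 2350 + 1173.23 = 3523.23.
With uncorrelated errors the cross-covariances are all true-score covariance, so they carry over unchanged; only the diagonal terms shrink to ρᵢσᵢ².
True-score variance = [2.2²·9.9²·0.67 + 1.7²·19.9²·0.76 + 1.3²·20.8²·0.55] + 1173.23 = 1589.76 + 1173.23 = 2762.99.
Reliability = 2762.99 / 3523.23 = 0.7842.

0.7842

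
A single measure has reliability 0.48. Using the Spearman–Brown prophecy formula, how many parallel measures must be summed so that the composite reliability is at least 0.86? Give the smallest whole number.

7

k ≥ ρ*(1−ρ₁)/(ρ₁(1−ρ*)) = 0.86·0.52 / (0.48·0.14) = 6.655.
Smallest integer k = 7.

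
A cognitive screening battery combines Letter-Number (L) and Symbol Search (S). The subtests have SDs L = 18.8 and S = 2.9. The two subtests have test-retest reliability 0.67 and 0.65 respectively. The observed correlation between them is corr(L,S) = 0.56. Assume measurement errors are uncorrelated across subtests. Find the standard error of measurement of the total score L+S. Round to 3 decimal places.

10.935

Var(total) = 361.85 + 61.0624 = 422.912.
True-score variance = 242.271 + 61.0624 = 303.334, so reliability = 0.7172.
Error variance = 422.912 − 303.334 = 119.579; SEM = √119.579 = 10.935.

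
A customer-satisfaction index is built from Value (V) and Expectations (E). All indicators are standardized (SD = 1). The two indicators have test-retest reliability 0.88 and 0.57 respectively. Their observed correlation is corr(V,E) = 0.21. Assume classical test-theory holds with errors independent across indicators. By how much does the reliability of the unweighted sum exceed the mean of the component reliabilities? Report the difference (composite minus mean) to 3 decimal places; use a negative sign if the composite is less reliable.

Var(sum) = 2 + 0.42 = 2.42; true-score variance = 1.45 + 0.42 = 1.87; composite reliability = 0.7727.
Mean component reliability = 0.7250.
Difference = 0.7727 − 0.7250 = 0.048.

0.048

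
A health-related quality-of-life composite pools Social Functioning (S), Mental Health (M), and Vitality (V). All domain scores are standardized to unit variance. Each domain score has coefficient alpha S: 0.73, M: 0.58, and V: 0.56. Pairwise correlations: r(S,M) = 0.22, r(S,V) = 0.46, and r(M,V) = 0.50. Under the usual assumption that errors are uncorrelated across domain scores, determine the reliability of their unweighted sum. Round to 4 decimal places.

0.7892

Var(S+M+V) = 3 + 2·[0.22 + 0.46 + 0.50] = 3 + 2.36 = 5.36.
Because errors are independent across components, Cov(Tᵢ,Tⱼ) = Cov(Xᵢ,Xⱼ); the off-diagonal part of the true-score variance is the same as above.
True-score variance = [0.73 + 0.58 + 0.56] + 2.36 = 1.87 + 2.36 = 4.23.
Reliability = 4.23 / 5.36 = 0.7892.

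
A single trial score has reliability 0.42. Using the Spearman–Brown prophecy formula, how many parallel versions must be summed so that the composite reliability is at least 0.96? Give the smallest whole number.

34

k ≥ ρ*(1−ρ₁)/(ρ₁(1−ρ*)) = 0.96·0.58 / (0.42·0.04) = 33.143.
Smallest integer k = 34.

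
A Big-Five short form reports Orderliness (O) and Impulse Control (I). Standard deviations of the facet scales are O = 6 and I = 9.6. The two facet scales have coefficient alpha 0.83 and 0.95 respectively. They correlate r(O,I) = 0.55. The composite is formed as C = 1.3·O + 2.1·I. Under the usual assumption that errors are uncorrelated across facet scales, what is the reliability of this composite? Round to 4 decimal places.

0.9521

Var(C) = 1.3²·6² + 2.1²·9.6² + 2·[2.73·6·9.6·0.55] = 467.266 + 172.973 = 640.238.
Because errors are independent across components, Cov(Tᵢ,Tⱼ) = Cov(Xᵢ,Xⱼ); the off-diagonal part of the true-score variance is the same as above.
True-score variance = [1.3²·6²·0.83 + 2.1²·9.6²·0.95] + 172.973 = 436.602 + 172.973 = 609.574.
Reliability = 609.574 / 640.238 = 0.9521.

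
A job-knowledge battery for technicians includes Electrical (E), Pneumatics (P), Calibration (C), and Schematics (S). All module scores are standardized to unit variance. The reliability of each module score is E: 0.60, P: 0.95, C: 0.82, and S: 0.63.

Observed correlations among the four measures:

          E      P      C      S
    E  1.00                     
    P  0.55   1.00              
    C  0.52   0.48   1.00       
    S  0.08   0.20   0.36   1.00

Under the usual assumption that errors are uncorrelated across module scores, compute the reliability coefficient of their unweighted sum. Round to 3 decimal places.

0.881

Var(E+P+C+S) = 4 + 2·[0.55 + 0.52 + 0.08 + 0.48 + 0.20 + 0.36] = 4 + 4.38 = 8.38.
Because errors are independent across components, Cov(Tᵢ,Tⱼ) = Cov(Xᵢ,Xⱼ); the off-diagonal part of the true-score variance is the same as above.
True-score variance = [0.60 + 0.95 + 0.82 + 0.63] + 4.38 = 3 + 4.38 = 7.38.
Reliability = 7.38 / 8.38 = 0.881.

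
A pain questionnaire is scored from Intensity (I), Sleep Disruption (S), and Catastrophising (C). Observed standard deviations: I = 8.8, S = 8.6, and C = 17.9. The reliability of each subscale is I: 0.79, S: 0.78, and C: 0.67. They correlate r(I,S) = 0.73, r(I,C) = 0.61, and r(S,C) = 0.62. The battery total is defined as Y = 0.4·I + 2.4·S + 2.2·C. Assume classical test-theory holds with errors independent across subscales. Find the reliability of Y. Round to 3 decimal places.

Var(Y) = 0.4²·8.8² + 2.4²·8.6² + 2.2²·17.9² + 2·[0.96·8.8·8.6·0.73 + 0.88·8.8·17.9·0.61 + 5.28·8.6·17.9·0.62] = 1989.18 + 1283.06 = 3272.25.
With uncorrelated errors the cross-covariances are all true-score covariance, so they carry over unchanged; only the diagonal terms shrink to ρᵢσᵢ².
True-score variance = [0.4²·8.8²·0.79 + 2.4²·8.6²·0.78 + 2.2²·17.9²·0.67] + 1283.06 = 1381.1 + 1283.06 = 2664.16.
Reliability = 2664.16 / 3272.25 = 0.814.

0.814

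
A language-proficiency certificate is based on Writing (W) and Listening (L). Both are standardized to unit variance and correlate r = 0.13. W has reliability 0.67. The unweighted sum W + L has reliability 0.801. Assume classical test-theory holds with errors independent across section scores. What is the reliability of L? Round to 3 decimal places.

0.880

Var(W+L) = 2 + 2·0.13 = 2.260.
True-score variance = ρ_W + ρ_L + 2·0.13, so 0.801 = (0.67 + ρ_L + 0.26) / 2.260.
ρ_L = 0.801·2.260 − 0.67 − 0.26 = 0.880.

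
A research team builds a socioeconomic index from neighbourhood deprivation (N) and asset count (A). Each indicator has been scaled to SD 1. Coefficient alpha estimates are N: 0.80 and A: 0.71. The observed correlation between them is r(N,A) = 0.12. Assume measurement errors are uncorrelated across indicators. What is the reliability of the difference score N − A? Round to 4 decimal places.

0.7216

Var(N−A) = 1 + 1 − 2·0.12 = 2 − 0.24 = 1.76.
Under uncorrelated errors the observed covariances equal the true-score covariances, so only the own-variance terms attenuate.
True-score variance = [0.80 + 0.71] − 0.24 = 1.51 − 0.24 = 1.27.
Reliability = 1.27 / 1.76 = 0.7216.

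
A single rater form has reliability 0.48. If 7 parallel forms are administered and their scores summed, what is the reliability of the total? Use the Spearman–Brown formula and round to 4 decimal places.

ρ_k = kρ / (1 + (k−1)ρ) = 7·0.48 / (1 + 6·0.48) = 3.360 / 3.880 = 0.8660.

0.8660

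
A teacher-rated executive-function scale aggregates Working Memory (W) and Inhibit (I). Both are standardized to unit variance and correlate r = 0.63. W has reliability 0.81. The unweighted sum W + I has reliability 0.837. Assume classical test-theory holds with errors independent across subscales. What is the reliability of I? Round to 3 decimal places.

Var(W+I) = 2 + 2·0.63 = 3.260.
True-score variance = ρ_W + ρ_I + 2·0.63, so 0.837 = (0.81 + ρ_I + 1.26) / 3.260.
ρ_I = 0.837·3.260 − 0.81 − 1.26 = 0.659.

0.659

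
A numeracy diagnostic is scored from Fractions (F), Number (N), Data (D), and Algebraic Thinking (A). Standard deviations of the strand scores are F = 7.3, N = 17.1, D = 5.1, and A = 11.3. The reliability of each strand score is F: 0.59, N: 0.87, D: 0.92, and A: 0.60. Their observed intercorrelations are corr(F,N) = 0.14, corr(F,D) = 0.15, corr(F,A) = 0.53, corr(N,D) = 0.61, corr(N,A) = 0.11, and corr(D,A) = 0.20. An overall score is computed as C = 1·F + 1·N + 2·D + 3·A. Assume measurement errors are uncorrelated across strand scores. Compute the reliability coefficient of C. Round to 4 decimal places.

0.7798

Var(C) = 7.3² + 17.1² + 2²·5.1² + 3²·11.3² + 2·[7.3·17.1·0.14 + 2·7.3·5.1·0.15 + 3·7.3·11.3·0.53 + 2·17.1·5.1·0.61 + 3·17.1·11.3·0.11 + 6·5.1·11.3·0.20] = 1598.95 + 798.245 = 2397.19.
Under uncorrelated errors the observed covariances equal the true-score covariances, so only the own-variance terms attenuate.
True-score variance = [7.3²·0.59 + 17.1²·0.87 + 2²·5.1²·0.92 + 3²·11.3²·0.60] + 798.245 = 1071.08 + 798.245 = 1869.33.
Reliability = 1869.33 / 2397.19 = 0.7798.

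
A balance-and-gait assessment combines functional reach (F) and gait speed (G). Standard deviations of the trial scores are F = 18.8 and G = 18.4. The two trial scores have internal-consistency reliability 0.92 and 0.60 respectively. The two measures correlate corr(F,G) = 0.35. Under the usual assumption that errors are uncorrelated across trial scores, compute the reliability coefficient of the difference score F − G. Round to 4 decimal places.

0.6361

Var(F−G) = 18.8² + 18.4² − 2·18.8·18.4·0.35 = 692 − 242.144 = 449.856.
Because errors are independent across components, Cov(Tᵢ,Tⱼ) = Cov(Xᵢ,Xⱼ); the off-diagonal part of the true-score variance is the same as above.
True-score variance = [18.8²·0.92 + 18.4²·0.60] − 242.144 = 528.301 − 242.144 = 286.157.
Reliability = 286.157 / 449.856 = 0.6361.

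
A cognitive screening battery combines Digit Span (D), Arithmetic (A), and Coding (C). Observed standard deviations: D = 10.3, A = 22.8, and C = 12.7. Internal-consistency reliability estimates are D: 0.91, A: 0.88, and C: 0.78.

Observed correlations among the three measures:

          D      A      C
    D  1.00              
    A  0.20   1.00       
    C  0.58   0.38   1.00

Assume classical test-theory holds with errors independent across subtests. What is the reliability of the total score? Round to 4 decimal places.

0.9143

Var(D+A+C) = 10.3² + 22.8² + 12.7² + 2·[10.3·22.8·0.20 + 10.3·12.7·0.58 + 22.8·12.7·0.38] = 787.22 + 465.741 = 1252.96.
With uncorrelated errors the cross-covariances are all true-score covariance, so they carry over unchanged; only the diagonal terms shrink to ρᵢσᵢ².
True-score variance = [10.3²·0.91 + 22.8²·0.88 + 12.7²·0.78] + 465.741 = 679.807 + 465.741 = 1145.55.
Reliability = 1145.55 / 1252.96 = 0.9143.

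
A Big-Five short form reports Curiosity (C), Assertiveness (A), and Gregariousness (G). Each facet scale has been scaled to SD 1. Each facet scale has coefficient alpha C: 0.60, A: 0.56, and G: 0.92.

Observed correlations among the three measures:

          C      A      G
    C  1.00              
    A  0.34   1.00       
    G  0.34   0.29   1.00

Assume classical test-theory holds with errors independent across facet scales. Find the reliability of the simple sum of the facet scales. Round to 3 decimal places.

0.814

Var(C+A+G) = 3 + 2·[0.34 + 0.34 + 0.29] = 3 + 1.94 = 4.94.
Because errors are independent across components, Cov(Tᵢ,Tⱼ) = Cov(Xᵢ,Xⱼ); the off-diagonal part of the true-score variance is the same as above.
True-score variance = [0.60 + 0.56 + 0.92] + 1.94 = 2.08 + 1.94 = 4.02.
Reliability = 4.02 / 4.94 = 0.814.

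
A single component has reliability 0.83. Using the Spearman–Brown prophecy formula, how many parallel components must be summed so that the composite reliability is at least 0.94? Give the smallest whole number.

k ≥ ρ*(1−ρ₁)/(ρ₁(1−ρ*)) = 0.94·0.17 / (0.83·0.06) = 3.209.
Smallest integer k = 4.

4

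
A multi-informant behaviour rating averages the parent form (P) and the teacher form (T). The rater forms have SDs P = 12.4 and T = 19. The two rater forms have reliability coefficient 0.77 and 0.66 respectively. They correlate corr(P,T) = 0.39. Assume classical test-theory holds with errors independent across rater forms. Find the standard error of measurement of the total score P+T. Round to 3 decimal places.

Var(total) = 514.76 + 183.768 = 698.528.
True-score variance = 356.655 + 183.768 = 540.423, so reliability = 0.7737.
Error variance = 698.528 − 540.423 = 158.105; SEM = √158.105 = 12.574.

12.574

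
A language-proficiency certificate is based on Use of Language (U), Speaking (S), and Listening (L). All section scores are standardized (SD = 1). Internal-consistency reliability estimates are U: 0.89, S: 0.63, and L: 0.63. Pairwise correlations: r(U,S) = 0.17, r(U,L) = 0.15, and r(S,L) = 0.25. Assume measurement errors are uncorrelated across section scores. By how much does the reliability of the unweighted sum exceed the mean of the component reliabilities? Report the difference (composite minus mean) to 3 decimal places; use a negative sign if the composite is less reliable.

0.078

Var(sum) = 3 + 1.14 = 4.14; true-score variance = 2.15 + 1.14 = 3.29; composite reliability = 0.7947.
Mean component reliability = 0.7167.
Difference = 0.7947 − 0.7167 = 0.078.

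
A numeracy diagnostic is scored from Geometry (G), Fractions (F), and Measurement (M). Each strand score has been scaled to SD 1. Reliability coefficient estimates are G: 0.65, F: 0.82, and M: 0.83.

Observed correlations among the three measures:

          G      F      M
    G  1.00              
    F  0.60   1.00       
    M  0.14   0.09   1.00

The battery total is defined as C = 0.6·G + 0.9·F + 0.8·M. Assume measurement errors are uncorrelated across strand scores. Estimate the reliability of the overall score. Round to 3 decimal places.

Var(C) = 0.6² + 0.9² + 0.8² + 2·[0.54·0.60 + 0.48·0.14 + 0.72·0.09] = 1.81 + 0.912 = 2.722.
With uncorrelated errors the cross-covariances are all true-score covariance, so they carry over unchanged; only the diagonal terms shrink to ρᵢσᵢ².
True-score variance = [0.6²·0.65 + 0.9²·0.82 + 0.8²·0.83] + 0.912 = 1.4294 + 0.912 = 2.3414.
Reliability = 2.3414 / 2.722 = 0.860.

0.860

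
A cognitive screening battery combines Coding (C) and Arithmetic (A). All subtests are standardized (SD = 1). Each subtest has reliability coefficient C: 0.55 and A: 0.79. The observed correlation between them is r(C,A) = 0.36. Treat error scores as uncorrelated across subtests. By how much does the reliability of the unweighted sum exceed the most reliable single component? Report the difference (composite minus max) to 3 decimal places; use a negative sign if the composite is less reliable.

Var(sum) = 2 + 0.72 = 2.72; true-score variance = 1.34 + 0.72 = 2.06; composite reliability = 0.7574.
Max component reliability = 0.7900.
Difference = 0.7574 − 0.7900 = -0.033.

-0.033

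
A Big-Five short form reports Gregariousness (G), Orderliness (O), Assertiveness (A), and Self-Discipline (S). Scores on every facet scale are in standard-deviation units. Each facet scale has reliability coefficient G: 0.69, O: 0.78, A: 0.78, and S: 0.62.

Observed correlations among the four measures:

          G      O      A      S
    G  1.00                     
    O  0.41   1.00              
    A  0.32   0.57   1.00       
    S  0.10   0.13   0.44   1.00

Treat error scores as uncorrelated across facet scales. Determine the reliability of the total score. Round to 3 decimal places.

0.858

Var(G+O+A+S) = 4 + 2·[0.41 + 0.32 + 0.10 + 0.57 + 0.13 + 0.44] = 4 + 3.94 = 7.94.
Because errors are independent across components, Cov(Tᵢ,Tⱼ) = Cov(Xᵢ,Xⱼ); the off-diagonal part of the true-score variance is the same as above.
True-score variance = [0.69 + 0.78 + 0.78 + 0.62] + 3.94 = 2.87 + 3.94 = 6.81.
Reliability = 6.81 / 7.94 = 0.858.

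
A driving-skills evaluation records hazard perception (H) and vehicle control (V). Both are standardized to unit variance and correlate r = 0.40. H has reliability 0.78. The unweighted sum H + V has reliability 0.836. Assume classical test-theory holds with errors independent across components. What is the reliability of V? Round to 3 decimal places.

0.761

Var(H+V) = 2 + 2·0.40 = 2.800.
True-score variance = ρ_H + ρ_V + 2·0.40, so 0.836 = (0.78 + ρ_V + 0.80) / 2.800.
ρ_V = 0.836·2.800 − 0.78 − 0.80 = 0.761.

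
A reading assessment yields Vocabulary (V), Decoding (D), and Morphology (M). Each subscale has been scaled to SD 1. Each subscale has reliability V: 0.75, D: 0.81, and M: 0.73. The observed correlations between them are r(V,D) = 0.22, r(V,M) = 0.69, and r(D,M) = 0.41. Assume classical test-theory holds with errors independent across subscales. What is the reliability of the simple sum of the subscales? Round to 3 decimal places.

0.874

Var(V+D+M) = 3 + 2·[0.22 + 0.69 + 0.41] = 3 + 2.64 = 5.64.
With uncorrelated errors the cross-covariances are all true-score covariance, so they carry over unchanged; only the diagonal terms shrink to ρᵢσᵢ².
True-score variance = [0.75 + 0.81 + 0.73] + 2.64 = 2.29 + 2.64 = 4.93.
Reliability = 4.93 / 5.64 = 0.874.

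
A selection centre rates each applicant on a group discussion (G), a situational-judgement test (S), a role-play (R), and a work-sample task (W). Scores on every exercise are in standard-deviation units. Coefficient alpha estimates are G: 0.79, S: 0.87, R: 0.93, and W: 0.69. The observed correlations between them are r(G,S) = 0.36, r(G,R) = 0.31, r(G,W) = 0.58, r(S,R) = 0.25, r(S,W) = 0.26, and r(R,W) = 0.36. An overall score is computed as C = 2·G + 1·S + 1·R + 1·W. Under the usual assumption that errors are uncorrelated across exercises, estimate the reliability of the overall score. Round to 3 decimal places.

0.902

Var(C) = 2² + 1 + 1 + 1 + 2·[2·0.36 + 2·0.31 + 2·0.58 + 0.25 + 0.26 + 0.36] = 7 + 6.74 = 13.74.
With uncorrelated errors the cross-covariances are all true-score covariance, so they carry over unchanged; only the diagonal terms shrink to ρᵢσᵢ².
True-score variance = [2²·0.79 + 0.87 + 0.93 + 0.69] + 6.74 = 5.65 + 6.74 = 12.39.
Reliability = 12.39 / 13.74 = 0.902.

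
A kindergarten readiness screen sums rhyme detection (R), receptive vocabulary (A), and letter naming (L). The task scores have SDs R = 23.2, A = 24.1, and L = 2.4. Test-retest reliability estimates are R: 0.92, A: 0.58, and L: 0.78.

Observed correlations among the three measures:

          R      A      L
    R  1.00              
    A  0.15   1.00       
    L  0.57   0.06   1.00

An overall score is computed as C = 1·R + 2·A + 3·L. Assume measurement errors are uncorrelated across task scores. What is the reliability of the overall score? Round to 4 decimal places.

0.7040

Var(C) = 23.2² + 2²·24.1² + 3²·2.4² + 2·[2·23.2·24.1·0.15 + 3·23.2·2.4·0.57 + 6·24.1·2.4·0.06] = 2913.32 + 567.542 = 3480.86.
With uncorrelated errors the cross-covariances are all true-score covariance, so they carry over unchanged; only the diagonal terms shrink to ρᵢσᵢ².
True-score variance = [23.2²·0.92 + 2²·24.1²·0.58 + 3²·2.4²·0.78] + 567.542 = 1883.1 + 567.542 = 2450.64.
Reliability = 2450.64 / 3480.86 = 0.7040.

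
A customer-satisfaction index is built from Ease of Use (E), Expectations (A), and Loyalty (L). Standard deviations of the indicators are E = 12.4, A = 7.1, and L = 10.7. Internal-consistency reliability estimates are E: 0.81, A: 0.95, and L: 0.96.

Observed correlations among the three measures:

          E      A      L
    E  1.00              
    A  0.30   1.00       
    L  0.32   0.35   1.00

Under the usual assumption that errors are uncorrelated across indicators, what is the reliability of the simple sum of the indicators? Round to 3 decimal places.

0.929

Var(E+A+L) = 12.4² + 7.1² + 10.7² + 2·[12.4·7.1·0.30 + 12.4·10.7·0.32 + 7.1·10.7·0.35] = 318.66 + 190.918 = 509.578.
With uncorrelated errors the cross-covariances are all true-score covariance, so they carry over unchanged; only the diagonal terms shrink to ρᵢσᵢ².
True-score variance = [12.4²·0.81 + 7.1²·0.95 + 10.7²·0.96] + 190.918 = 282.346 + 190.918 = 473.264.
Reliability = 473.264 / 509.578 = 0.929.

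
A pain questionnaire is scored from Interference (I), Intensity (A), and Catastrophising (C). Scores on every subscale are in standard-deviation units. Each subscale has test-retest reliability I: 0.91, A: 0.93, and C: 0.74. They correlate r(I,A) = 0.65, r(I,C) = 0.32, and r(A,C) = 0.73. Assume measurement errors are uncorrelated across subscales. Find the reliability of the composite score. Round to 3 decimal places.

0.934

Var(I+A+C) = 3 + 2·[0.65 + 0.32 + 0.73] = 3 + 3.4 = 6.4.
Because errors are independent across components, Cov(Tᵢ,Tⱼ) = Cov(Xᵢ,Xⱼ); the off-diagonal part of the true-score variance is the same as above.
True-score variance = [0.91 + 0.93 + 0.74] + 3.4 = 2.58 + 3.4 = 5.98.
Reliability = 5.98 / 6.4 = 0.934.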